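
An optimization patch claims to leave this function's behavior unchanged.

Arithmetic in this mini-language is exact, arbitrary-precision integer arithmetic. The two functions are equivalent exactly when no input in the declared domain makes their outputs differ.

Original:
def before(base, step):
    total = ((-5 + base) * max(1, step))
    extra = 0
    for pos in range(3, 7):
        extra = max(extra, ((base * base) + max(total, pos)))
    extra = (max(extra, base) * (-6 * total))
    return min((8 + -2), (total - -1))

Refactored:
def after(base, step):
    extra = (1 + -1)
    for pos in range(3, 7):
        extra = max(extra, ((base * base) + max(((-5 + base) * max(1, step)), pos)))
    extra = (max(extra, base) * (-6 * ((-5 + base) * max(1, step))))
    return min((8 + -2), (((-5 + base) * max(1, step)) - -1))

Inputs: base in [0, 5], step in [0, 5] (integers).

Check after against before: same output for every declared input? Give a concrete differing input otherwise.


Side by side, the visible changes include: statement counts differ; constant usage differs; arithmetic usage differs; local variable names differ; min/max/abs usage differs.
One worked example (base=5, step=2) — before: total = 0; extra = 0; [pos=3]; extra = 28; [pos=4]; extra = 29; [pos=5]; extra = 30; [pos=6]; extra = 31; extra = 0; return 1; after: extra = 0; [pos=3]; extra = 28; [pos=4]; extra = 29; [pos=5]; extra = 30; [pos=6]; extra = 31; extra = 0; return 1; agreement on 1.
Every one of the 36 inputs gives matching results.
verdict: equivalent


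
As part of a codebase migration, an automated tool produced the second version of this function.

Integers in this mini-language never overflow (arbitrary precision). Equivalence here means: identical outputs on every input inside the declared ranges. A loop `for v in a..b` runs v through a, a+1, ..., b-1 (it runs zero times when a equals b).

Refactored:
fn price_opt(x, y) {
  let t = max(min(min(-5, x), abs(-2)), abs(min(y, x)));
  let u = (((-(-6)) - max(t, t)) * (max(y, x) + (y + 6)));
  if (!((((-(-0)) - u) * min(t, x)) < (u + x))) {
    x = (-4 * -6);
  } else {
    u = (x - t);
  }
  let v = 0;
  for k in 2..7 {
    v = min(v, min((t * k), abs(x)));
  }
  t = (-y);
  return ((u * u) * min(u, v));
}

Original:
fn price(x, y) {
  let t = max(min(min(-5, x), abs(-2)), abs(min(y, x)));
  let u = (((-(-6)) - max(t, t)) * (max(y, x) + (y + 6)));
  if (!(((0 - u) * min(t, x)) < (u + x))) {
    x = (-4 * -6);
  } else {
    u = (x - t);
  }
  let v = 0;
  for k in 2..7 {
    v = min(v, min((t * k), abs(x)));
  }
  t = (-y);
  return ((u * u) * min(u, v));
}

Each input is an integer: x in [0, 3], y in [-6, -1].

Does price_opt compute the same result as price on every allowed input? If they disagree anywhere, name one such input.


Equivalent — the differences include same computation, different form, yet no declared input distinguishes the two.
As a probe, take x=0, y=-5: price runs t becomes 5; next u becomes 1; next (!(((0 - u) * min(t, x)) < (u + x))) evaluates to false; next u becomes -5; next v becomes 0; next at k=2:; next v becomes 0; next at k=3:; next v becomes 0; next at k=4:; next v becomes 0; next at k=5:; next v becomes 0; next at k=6:; next v becomes 0; next t becomes 5; next final value -125; price_opt runs t becomes 5; next u becomes 1; next (!((((-(-0)) - u) * min(t, x)) < (u + x))) evaluates to false; next u becomes -5; next v becomes 0; next at k=2:; next v becomes 0; next at k=3:; next v becomes 0; next at k=4:; next v becomes 0; next at k=5:; next v becomes 0; next at k=6:; next v becomes 0; next t becomes 5; next final value -125; both end at -125.
An exhaustive pass over the 24 declared inputs shows identical outputs.
verdict: equivalent


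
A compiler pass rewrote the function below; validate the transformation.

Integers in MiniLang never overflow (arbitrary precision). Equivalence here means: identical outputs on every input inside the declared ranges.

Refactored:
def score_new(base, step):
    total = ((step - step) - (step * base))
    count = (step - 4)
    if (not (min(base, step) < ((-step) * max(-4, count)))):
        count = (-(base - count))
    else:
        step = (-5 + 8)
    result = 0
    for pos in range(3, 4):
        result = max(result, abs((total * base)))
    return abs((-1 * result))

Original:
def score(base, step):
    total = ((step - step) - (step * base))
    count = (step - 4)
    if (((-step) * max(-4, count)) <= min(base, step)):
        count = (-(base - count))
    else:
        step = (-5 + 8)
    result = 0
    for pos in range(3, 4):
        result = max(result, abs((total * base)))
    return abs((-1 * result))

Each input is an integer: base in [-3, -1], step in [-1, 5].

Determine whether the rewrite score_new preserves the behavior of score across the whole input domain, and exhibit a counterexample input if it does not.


Comparing the listings, the differences include: boolean connective usage differs; and comparison usage differs.
One worked example (base=-3, step=3) — score: total=9, then count=-1, then (((-step) * max(-4, count)) <= min(base, step)) is false, then step=3, then result=0, then (pos=3), then result=27, then returns 27; score_new: total=9, then count=-1, then (not (min(base, step) < ((-step) * max(-4, count)))) is false, then step=3, then result=0, then (pos=3), then result=27, then returns 27; agreement on 27.
An exhaustive pass over the 21 declared inputs shows identical outputs.
verdict: equivalent


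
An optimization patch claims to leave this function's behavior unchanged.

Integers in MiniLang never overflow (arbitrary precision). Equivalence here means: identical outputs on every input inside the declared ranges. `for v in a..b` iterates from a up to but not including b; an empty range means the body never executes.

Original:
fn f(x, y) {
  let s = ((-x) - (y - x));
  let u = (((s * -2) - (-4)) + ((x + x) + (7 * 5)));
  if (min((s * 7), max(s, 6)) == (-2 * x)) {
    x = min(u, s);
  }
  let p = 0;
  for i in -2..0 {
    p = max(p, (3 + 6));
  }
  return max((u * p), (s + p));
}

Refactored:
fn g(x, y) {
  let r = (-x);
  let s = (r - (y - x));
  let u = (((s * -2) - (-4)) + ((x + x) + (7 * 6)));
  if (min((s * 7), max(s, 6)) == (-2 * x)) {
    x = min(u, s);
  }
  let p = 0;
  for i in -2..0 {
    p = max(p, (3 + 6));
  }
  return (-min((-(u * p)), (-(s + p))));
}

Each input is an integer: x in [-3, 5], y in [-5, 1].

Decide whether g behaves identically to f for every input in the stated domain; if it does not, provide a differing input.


Run the pair on x=-3, y=-5.
f: s=5, then u=23, then (min((s * 7), max(s, 6)) == (-2 * x)) is true, then x=5, then p=0, then (i=-2), then p=9, then (i=-1), then p=9, then returns 207
g: r=3, then s=5, then u=30, then (min((s * 7), max(s, 6)) == (-2 * x)) is true, then x=5, then p=0, then (i=-2), then p=9, then (i=-1), then p=9, then returns 270
207 vs 270 — the two versions disagree here.
verdict: not equivalent; witness: x=-3, y=-5


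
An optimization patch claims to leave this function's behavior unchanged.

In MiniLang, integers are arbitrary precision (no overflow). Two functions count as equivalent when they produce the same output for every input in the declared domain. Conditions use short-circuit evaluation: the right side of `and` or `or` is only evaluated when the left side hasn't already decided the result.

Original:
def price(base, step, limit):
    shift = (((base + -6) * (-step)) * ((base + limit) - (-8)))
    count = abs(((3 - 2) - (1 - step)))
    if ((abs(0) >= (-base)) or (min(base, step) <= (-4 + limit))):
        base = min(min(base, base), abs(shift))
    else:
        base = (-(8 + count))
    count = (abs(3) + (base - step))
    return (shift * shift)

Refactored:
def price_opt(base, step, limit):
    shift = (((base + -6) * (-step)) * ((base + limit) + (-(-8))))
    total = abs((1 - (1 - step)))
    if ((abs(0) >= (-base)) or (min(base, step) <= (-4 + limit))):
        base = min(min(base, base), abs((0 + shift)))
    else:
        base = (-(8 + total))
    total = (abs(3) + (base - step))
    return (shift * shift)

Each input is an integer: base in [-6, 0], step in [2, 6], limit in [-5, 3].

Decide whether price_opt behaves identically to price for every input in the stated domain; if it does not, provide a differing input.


Behavior is preserved: although constant usage differs, plus arithmetic usage differs, plus local variable names differ, the outputs never diverge.
One worked example (base=-3, step=6, limit=3) — price: shift=432, then count=6, then ((abs(0) >= (-base)) or (min(base, step) <= (-4 + limit))) is true, then base=-3, then count=-6, then returns 186624; price_opt: shift=432, then total=6, then ((abs(0) >= (-base)) or (min(base, step) <= (-4 + limit))) is true, then base=-3, then total=-6, then returns 186624; agreement on 186624.
An exhaustive pass over the 315 declared inputs shows identical outputs.
verdict: equivalent


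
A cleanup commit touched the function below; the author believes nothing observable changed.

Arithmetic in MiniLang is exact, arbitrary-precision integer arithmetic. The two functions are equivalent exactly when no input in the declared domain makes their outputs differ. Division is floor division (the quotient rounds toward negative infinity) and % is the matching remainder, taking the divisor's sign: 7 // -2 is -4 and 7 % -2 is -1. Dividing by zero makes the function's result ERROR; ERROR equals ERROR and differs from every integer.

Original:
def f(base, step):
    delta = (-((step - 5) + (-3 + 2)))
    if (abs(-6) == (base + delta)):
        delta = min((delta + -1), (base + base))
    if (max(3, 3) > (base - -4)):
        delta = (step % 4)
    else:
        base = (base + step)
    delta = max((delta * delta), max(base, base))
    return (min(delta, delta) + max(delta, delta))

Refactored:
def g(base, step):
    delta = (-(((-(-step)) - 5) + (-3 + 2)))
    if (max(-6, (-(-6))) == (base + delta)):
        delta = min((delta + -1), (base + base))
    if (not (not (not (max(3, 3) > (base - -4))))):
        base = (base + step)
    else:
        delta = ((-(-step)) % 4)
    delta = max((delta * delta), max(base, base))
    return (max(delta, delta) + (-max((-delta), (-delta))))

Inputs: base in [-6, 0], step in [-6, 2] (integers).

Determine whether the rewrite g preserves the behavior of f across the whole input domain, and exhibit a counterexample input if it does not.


The two versions differ — the changes include constant usage differs; and boolean connective usage differs; and min/max/abs usage differs.
Spot check at base=-5, step=2 — f: delta := 4 | (abs(-6) == (base + delta)): false | (max(3, 3) > (base - -4)): true | delta := 2 | delta := 4 | result 8. g: delta := 4 | (max(-6, (-(-6))) == (base + delta)): false | (not (not (not (max(3, 3) > (base - -4))))): false | delta := 2 | delta := 4 | result 8. Both give 8.
An exhaustive pass over the 63 declared inputs shows identical outputs.
verdict: equivalent


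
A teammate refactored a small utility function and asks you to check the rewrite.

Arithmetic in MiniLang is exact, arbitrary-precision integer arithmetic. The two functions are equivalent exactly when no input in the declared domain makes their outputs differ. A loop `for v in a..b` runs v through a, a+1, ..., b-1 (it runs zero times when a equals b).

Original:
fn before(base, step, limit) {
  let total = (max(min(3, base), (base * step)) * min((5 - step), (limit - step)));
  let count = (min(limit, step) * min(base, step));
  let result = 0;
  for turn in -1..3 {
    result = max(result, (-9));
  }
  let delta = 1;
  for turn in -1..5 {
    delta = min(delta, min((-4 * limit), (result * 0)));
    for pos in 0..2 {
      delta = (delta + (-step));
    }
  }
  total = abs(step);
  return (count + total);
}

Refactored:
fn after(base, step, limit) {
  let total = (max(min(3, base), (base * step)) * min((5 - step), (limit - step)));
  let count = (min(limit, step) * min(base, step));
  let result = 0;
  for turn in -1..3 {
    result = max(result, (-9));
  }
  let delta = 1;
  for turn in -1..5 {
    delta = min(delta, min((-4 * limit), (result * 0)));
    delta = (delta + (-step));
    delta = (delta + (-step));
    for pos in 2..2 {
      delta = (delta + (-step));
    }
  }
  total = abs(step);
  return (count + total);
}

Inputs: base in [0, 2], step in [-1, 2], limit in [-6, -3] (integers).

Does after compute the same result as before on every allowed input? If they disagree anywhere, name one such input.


Comparing the listings, the differences include: statement counts differ; and loop structure differs; and arithmetic usage differs.
Tracing base=1, step=2, limit=-5: before: total := -14 | count := -5 | result := 0 | iter turn=-1: | result := 0 | iter turn=0: | result := 0 | iter turn=1: | result := 0 | iter turn=2: | result := 0 | delta := 1 | iter turn=-1: | delta := 0 | iter pos=0: | delta := -2 | iter pos=1: | delta := -4 | iter turn=0: | delta := -4 | iter pos=0: | delta := -6 | iter pos=1: | delta := -8 | iter turn=1: | delta := -8 | iter pos=0: | delta := -10 | iter pos=1: | delta := -12 | iter turn=2: | delta := -12 | iter pos=0: | delta := -14 | iter pos=1: | delta := -16 | iter turn=3: | delta := -16 | iter pos=0: | delta := -18 | iter pos=1: | delta := -20 | iter turn=4: | delta := -20 | iter pos=0: | delta := -22 | iter pos=1: | delta := -24 | total := 2 | result -3 | after: total := -14 | count := -5 | result := 0 | iter turn=-1: | result := 0 | iter turn=0: | result := 0 | iter turn=1: | result := 0 | iter turn=2: | result := 0 | delta := 1 | iter turn=-1: | delta := 0 | delta := -2 | delta := -4 | loop over pos: empty range | iter turn=0: | delta := -4 | delta := -6 | delta := -8 | loop over pos: empty range | iter turn=1: | delta := -8 | delta := -10 | delta := -12 | loop over pos: empty range | iter turn=2: | delta := -12 | delta := -14 | delta := -16 | loop over pos: empty range | iter turn=3: | delta := -16 | delta := -18 | delta := -20 | loop over pos: empty range | iter turn=4: | delta := -20 | delta := -22 | delta := -24 | loop over pos: empty range | total := 2 | result -3 — matching result -3.
Every one of the 48 inputs gives matching results.
verdict: equivalent


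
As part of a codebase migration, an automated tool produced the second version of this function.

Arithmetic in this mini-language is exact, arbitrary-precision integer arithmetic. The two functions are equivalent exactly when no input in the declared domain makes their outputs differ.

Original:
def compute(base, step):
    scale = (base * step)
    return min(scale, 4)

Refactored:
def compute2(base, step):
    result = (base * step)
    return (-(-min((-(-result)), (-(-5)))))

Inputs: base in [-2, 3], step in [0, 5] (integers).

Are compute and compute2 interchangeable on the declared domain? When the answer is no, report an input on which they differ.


On input base=1, step=5, compute returns 4 while compute2 returns 5.
verdict: not equivalent; witness: base=1, step=5


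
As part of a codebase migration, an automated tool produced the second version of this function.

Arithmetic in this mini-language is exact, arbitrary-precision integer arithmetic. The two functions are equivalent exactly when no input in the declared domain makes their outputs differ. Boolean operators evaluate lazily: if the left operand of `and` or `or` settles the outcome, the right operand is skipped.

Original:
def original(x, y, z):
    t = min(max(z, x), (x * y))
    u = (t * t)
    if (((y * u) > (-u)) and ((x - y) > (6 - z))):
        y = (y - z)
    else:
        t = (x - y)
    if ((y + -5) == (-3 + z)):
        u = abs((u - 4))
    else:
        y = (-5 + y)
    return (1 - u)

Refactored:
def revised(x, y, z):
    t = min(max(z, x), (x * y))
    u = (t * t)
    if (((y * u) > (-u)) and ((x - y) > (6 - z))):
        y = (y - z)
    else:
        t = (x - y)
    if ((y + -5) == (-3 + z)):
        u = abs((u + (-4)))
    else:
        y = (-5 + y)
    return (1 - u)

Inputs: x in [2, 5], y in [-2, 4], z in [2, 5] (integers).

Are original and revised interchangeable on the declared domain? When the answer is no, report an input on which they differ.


Reading the diff, among the changes: arithmetic usage differs.
One worked example (x=3, y=2, z=5) — original: t becomes 5; next u becomes 25; next (((y * u) > (-u)) and ((x - y) > (6 - z))) evaluates to false; next t becomes 1; next ((y + -5) == (-3 + z)) evaluates to false; next y becomes -3; next final value -24; revised: t becomes 5; next u becomes 25; next (((y * u) > (-u)) and ((x - y) > (6 - z))) evaluates to false; next t becomes 1; next ((y + -5) == (-3 + z)) evaluates to false; next y becomes -3; next final value -24; agreement on -24.
Across all 112 domain points the two functions coincide.
verdict: equivalent


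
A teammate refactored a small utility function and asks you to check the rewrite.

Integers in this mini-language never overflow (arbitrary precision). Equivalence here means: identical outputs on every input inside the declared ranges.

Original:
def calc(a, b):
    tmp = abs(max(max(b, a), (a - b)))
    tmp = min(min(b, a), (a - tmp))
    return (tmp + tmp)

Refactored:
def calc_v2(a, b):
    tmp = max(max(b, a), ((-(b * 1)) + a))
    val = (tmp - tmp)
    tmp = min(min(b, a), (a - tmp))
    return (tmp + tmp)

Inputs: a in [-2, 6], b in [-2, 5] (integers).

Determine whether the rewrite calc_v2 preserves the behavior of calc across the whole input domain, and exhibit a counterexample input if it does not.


The rewrite breaks on a=-2, b=-1, where the results are -6 and -4.
calc: tmp becomes 1; next tmp becomes -3; next final value -6
calc_v2: tmp becomes -1; next val becomes 0; next tmp becomes -2; next final value -4
verdict: not equivalent; witness: a=-2, b=-1


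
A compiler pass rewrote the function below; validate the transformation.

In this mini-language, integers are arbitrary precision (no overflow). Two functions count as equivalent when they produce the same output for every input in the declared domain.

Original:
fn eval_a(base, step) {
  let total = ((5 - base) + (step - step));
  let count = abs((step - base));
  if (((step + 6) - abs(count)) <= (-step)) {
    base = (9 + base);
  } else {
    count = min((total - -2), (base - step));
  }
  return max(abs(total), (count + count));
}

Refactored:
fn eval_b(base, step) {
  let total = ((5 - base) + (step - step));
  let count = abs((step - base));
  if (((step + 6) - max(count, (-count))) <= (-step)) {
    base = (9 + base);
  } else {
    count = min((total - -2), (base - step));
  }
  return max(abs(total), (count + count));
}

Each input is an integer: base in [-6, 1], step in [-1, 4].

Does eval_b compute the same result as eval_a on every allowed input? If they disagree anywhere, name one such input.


Changes here: min/max/abs usage differs; the full 48-point sweep finds no disagreement.
verdict: equivalent


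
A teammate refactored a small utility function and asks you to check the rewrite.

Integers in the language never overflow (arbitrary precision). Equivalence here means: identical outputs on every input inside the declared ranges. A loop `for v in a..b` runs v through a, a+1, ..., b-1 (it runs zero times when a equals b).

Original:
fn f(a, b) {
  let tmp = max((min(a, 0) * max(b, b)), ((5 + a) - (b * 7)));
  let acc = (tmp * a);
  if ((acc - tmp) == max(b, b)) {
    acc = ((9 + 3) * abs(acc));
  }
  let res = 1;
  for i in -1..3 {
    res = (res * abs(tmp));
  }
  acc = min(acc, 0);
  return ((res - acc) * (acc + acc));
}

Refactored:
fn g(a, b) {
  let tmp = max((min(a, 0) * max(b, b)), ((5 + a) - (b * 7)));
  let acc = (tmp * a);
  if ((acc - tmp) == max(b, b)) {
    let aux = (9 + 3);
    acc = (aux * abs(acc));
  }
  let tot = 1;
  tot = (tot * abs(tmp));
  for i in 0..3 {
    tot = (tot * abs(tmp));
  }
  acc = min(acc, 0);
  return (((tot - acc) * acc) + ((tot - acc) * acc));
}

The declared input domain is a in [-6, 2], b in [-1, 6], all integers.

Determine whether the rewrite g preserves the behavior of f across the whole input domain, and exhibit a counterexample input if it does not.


Although local variable names differ; statement counts differ; arithmetic usage differs; loop structure differs; min/max/abs usage differs, 72/72 inputs agree.
verdict: equivalent


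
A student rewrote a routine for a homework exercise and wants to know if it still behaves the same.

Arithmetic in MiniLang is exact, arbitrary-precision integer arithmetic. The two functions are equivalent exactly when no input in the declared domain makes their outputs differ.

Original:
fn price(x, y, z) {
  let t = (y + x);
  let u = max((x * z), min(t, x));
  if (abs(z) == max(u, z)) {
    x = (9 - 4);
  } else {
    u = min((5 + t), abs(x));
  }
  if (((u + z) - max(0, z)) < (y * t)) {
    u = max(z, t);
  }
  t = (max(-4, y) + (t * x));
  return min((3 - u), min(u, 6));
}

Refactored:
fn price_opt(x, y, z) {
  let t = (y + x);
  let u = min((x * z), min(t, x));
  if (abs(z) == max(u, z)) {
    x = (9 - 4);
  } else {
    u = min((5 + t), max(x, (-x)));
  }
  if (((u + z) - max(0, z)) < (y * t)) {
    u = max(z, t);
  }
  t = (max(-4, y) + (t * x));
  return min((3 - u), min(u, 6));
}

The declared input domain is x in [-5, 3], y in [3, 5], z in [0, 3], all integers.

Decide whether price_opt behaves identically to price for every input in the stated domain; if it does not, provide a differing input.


Consider the input x=-5, y=3, z=0.
price: t = -2; u = 0; (abs(z) == max(u, z)) -> true; x = 5; (((u + z) - max(0, z)) < (y * t)) -> false; t = -7; return 0
price_opt: t = -2; u = -5; (abs(z) == max(u, z)) -> true; x = 5; (((u + z) - max(0, z)) < (y * t)) -> false; t = -7; return -5
0 != -5, so the rewrite changes behavior.
verdict: not equivalent; witness: x=-5, y=3, z=0


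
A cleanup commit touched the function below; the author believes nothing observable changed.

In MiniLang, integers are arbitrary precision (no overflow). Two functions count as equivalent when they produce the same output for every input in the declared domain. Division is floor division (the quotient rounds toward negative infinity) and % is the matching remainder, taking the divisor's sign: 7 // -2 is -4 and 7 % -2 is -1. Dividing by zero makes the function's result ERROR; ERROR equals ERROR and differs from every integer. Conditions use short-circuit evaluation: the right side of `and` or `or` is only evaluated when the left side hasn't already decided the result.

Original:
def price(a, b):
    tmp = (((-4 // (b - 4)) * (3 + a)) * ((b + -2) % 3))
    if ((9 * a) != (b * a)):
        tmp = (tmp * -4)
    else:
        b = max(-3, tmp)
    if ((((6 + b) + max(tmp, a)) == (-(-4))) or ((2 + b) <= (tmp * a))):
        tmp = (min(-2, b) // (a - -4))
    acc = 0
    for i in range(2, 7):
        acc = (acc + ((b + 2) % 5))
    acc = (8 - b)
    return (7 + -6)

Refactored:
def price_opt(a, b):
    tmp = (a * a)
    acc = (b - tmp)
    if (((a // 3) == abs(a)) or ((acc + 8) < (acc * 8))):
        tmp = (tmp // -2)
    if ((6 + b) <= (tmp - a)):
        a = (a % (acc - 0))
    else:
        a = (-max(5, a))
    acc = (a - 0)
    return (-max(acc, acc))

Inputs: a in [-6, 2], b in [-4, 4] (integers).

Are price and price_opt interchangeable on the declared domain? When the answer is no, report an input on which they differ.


Not equivalent: a=-6, b=-4 separates them (1 vs 6).
price: tmp = 0; ((9 * a) != (b * a)) -> true; tmp = 0; ((((6 + b) + max(tmp, a)) == (-(-4))) or ((2 + b) <= (tmp * a))) -> true; tmp = 2; acc = 0; [i=2]; acc = 3; [i=3]; acc = 6; [i=4]; acc = 9; [i=5]; acc = 12; [i=6]; acc = 15; acc = 12; return 1
price_opt: tmp = 36; acc = -40; (((a // 3) == abs(a)) or ((acc + 8) < (acc * 8))) -> false; ((6 + b) <= (tmp - a)) -> true; a = -6; acc = -6; return 6
verdict: not equivalent; witness: a=-6, b=-4


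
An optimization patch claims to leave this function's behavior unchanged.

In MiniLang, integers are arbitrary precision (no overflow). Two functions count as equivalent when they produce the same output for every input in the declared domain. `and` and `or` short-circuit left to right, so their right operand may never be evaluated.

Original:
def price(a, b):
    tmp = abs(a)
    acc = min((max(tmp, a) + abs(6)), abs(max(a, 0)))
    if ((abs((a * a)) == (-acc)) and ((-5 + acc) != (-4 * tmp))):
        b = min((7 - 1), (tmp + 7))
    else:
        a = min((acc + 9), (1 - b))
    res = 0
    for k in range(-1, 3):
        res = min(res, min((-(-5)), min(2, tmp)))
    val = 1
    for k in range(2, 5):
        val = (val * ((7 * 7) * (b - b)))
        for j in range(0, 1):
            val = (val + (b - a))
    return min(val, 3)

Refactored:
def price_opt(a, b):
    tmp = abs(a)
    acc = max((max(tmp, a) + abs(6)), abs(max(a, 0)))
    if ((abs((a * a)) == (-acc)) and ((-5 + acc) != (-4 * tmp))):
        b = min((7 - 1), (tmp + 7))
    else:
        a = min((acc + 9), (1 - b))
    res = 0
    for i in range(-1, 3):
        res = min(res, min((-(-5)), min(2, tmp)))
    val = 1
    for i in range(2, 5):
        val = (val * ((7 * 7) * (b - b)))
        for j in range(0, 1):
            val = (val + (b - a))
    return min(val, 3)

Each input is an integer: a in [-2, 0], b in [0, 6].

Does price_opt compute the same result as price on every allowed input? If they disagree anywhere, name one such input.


Evaluate both at a=0, b=0.
price: tmp = 0; acc = 0; ((abs((a * a)) == (-acc)) and ((-5 + acc) != (-4 * tmp))) -> true; b = 6; res = 0; [k=-1]; res = 0; [k=0]; res = 0; [k=1]; res = 0; [k=2]; res = 0; val = 1; [k=2]; val = 0; [j=0]; val = 6; [k=3]; val = 0; [j=0]; val = 6; [k=4]; val = 0; [j=0]; val = 6; return 3
price_opt: tmp = 0; acc = 6; ((abs((a * a)) == (-acc)) and ((-5 + acc) != (-4 * tmp))) -> false; a = 1; res = 0; [i=-1]; res = 0; [i=0]; res = 0; [i=1]; res = 0; [i=2]; res = 0; val = 1; [i=2]; val = 0; [j=0]; val = -1; [i=3]; val = 0; [j=0]; val = -1; [i=4]; val = 0; [j=0]; val = -1; return -1
3 != -1, so the rewrite changes behavior.
verdict: not equivalent; witness: a=0, b=0


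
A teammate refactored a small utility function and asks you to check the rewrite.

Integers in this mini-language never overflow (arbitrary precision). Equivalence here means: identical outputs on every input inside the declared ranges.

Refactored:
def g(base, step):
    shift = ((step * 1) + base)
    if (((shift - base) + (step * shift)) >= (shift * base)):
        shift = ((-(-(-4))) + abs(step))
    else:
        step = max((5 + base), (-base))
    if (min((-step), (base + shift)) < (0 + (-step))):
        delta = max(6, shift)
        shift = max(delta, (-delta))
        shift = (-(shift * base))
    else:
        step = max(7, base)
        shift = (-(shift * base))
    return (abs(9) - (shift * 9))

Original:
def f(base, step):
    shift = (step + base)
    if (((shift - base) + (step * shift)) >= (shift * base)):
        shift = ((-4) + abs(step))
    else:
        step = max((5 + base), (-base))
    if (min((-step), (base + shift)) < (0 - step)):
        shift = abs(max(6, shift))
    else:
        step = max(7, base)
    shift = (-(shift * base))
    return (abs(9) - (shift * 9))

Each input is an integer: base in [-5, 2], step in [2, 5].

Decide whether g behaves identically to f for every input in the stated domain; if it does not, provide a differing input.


The two are interchangeable: local variable names differ, and constant usage differs, and statement counts differ, and arithmetic usage differs, and min/max/abs usage differs, and every declared input agrees.
Spot check at base=-2, step=3 — f: shift := 1 | (((shift - base) + (step * shift)) >= (shift * base)): true | shift := -1 | (min((-step), (base + shift)) < (0 - step)): false | step := 7 | shift := -2 | result 27. g: shift := 1 | (((shift - base) + (step * shift)) >= (shift * base)): true | shift := -1 | (min((-step), (base + shift)) < (0 + (-step))): false | step := 7 | shift := -2 | result 27. Both give 27.
An exhaustive pass over the 32 declared inputs shows identical outputs.
verdict: equivalent


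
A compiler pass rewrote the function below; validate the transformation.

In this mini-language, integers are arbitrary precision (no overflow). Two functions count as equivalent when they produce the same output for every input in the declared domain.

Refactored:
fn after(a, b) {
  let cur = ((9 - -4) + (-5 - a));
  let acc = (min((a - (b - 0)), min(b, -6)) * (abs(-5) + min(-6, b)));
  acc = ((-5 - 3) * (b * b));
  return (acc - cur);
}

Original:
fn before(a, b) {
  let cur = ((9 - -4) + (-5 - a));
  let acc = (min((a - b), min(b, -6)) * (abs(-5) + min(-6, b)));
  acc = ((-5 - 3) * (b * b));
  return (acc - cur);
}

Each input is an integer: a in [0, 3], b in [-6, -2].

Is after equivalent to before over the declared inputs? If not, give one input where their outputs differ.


Reading the diff, among the changes: arithmetic usage differs, constant usage differs.
Spot check at a=1, b=-5 — before: cur := 7 | acc := 6 | acc := -200 | result -207. after: cur := 7 | acc := 6 | acc := -200 | result -207. Both give -207.
Checked all 20 inputs in the declared domain: the outputs agree on every one.
verdict: equivalent


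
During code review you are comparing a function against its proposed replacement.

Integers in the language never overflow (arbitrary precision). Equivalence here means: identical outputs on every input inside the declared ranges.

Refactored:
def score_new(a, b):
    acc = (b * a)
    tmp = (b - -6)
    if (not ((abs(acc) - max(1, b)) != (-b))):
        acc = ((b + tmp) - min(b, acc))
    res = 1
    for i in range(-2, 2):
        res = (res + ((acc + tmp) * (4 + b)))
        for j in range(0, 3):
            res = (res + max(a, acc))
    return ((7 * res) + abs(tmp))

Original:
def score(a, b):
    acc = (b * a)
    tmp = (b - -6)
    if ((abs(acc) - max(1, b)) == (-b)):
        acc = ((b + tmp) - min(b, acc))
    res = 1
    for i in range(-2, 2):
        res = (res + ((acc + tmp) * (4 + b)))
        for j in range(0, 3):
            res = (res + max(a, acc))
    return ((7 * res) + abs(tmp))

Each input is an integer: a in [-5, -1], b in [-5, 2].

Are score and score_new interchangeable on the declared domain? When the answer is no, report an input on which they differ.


Comparing the listings, the differences include: boolean connective usage differs, plus comparison usage differs.
Tracing a=-4, b=1: score: acc = -4; tmp = 7; ((abs(acc) - max(1, b)) == (-b)) -> false; res = 1; [i=-2]; res = 16; [j=0]; res = 12; [j=1]; res = 8; [j=2]; res = 4; [i=-1]; res = 19; [j=0]; res = 15; [j=1]; res = 11; [j=2]; res = 7; [i=0]; res = 22; [j=0]; res = 18; [j=1]; res = 14; [j=2]; res = 10; [i=1]; res = 25; [j=0]; res = 21; [j=1]; res = 17; [j=2]; res = 13; return 98 | score_new: acc = -4; tmp = 7; (not ((abs(acc) - max(1, b)) != (-b))) -> false; res = 1; [i=-2]; res = 16; [j=0]; res = 12; [j=1]; res = 8; [j=2]; res = 4; [i=-1]; res = 19; [j=0]; res = 15; [j=1]; res = 11; [j=2]; res = 7; [i=0]; res = 22; [j=0]; res = 18; [j=1]; res = 14; [j=2]; res = 10; [i=1]; res = 25; [j=0]; res = 21; [j=1]; res = 17; [j=2]; res = 13; return 98 — matching result 98.
An exhaustive pass over the 40 declared inputs shows identical outputs.
verdict: equivalent


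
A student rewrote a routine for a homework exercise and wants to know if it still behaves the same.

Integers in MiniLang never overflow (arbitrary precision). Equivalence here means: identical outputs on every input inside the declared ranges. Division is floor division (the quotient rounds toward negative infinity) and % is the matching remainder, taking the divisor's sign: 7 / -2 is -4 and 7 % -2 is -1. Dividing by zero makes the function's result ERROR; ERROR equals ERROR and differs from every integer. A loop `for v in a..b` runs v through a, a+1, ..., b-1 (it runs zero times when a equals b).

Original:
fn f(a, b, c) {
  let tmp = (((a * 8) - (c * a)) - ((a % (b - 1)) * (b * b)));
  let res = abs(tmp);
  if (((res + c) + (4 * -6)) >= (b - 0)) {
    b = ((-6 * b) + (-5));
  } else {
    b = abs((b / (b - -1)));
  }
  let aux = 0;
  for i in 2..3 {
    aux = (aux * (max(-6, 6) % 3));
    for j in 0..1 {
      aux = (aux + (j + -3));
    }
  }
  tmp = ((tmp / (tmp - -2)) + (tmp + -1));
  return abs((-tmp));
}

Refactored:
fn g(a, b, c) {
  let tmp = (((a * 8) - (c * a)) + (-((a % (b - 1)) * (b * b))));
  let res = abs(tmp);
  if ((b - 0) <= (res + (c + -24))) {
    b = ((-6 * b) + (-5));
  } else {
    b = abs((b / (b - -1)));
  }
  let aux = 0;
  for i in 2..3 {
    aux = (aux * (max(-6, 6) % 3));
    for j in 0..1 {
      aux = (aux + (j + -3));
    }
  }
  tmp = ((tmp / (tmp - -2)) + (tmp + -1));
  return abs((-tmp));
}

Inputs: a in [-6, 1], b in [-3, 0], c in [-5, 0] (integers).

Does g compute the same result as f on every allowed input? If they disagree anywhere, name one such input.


The two versions differ — the changes include arithmetic usage differs; and comparison usage differs; and constant usage differs.
Spot check at a=-1, b=-3, c=-4 — f: tmp becomes -3; next res becomes 3; next (((res + c) + (4 * -6)) >= (b - 0)) evaluates to false; next b becomes 1; next aux becomes 0; next at i=2:; next aux becomes 0; next at j=0:; next aux becomes -3; next tmp becomes -1; next final value 1. g: tmp becomes -3; next res becomes 3; next ((b - 0) <= (res + (c + -24))) evaluates to false; next b becomes 1; next aux becomes 0; next at i=2:; next aux becomes 0; next at j=0:; next aux becomes -3; next tmp becomes -1; next final value 1. Both give 1.
Every one of the 192 inputs gives matching results.
verdict: equivalent


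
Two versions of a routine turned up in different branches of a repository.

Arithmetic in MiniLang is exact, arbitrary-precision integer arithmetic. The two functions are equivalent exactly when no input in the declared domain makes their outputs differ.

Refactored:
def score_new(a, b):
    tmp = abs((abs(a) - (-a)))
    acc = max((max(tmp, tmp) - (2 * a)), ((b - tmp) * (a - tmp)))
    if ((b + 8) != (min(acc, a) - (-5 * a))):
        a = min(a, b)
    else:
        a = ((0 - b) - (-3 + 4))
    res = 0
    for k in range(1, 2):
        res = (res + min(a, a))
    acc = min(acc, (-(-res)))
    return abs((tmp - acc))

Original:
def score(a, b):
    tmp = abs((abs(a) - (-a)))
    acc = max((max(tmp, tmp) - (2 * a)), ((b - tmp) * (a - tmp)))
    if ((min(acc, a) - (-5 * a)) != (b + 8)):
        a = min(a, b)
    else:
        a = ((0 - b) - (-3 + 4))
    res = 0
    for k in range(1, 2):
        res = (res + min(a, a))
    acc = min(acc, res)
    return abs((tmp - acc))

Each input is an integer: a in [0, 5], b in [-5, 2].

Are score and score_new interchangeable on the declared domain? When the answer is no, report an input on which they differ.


Differences: same computation, different form — yet all 48 inputs agree.
verdict: equivalent


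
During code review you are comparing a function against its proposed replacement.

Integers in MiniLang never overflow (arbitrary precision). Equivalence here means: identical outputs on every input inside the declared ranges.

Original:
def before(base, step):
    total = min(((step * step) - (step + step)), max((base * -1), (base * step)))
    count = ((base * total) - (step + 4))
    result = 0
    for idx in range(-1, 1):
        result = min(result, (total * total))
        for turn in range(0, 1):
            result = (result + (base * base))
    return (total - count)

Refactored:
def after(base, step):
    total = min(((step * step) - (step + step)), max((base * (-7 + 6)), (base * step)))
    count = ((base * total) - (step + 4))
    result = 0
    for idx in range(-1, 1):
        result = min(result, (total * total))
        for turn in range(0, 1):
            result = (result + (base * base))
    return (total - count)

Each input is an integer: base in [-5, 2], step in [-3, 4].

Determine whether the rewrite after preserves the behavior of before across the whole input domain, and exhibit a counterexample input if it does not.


Differences: arithmetic usage differs, plus constant usage differs — yet all 64 inputs agree.
verdict: equivalent


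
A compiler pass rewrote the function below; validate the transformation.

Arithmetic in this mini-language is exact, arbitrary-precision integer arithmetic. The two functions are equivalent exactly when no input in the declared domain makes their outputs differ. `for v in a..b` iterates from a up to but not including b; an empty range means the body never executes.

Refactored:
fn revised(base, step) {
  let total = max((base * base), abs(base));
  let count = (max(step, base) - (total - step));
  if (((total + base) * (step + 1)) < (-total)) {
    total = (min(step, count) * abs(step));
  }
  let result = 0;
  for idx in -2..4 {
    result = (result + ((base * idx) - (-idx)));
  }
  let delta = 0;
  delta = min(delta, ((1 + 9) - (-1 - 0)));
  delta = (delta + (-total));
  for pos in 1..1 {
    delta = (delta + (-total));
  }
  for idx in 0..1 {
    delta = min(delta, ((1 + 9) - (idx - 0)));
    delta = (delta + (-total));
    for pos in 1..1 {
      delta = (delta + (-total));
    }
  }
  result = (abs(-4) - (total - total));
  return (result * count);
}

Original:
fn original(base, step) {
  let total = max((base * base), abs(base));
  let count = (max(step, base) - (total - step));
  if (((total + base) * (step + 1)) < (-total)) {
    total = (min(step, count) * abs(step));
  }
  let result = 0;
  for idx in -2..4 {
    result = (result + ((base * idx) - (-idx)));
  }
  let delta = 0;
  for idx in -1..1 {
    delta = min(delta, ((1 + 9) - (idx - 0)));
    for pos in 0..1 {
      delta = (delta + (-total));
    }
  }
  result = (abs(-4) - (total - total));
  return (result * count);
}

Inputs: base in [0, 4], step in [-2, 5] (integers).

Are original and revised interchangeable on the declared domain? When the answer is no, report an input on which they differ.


Differences: constant usage differs; and min/max/abs usage differs; and arithmetic usage differs; and statement counts differ; and loop structure differs — yet all 40 inputs agree.
verdict: equivalent


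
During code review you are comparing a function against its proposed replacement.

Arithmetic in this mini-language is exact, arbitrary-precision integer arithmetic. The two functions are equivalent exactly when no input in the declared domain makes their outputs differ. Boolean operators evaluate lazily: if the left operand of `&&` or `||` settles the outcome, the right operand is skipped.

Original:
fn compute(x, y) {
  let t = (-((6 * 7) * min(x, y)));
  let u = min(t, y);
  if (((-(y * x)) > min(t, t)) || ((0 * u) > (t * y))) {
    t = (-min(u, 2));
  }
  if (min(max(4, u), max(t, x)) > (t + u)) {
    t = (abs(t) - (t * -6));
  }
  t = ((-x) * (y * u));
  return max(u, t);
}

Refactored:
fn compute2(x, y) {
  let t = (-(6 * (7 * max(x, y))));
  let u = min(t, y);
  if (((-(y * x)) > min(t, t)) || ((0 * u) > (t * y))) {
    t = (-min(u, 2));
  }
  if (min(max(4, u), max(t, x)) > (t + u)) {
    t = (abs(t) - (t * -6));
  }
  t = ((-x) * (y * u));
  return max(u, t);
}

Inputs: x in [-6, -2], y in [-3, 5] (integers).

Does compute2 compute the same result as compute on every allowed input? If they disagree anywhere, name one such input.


Try x=-6, y=1.
compute: t=252, then u=1, then (((-(y * x)) > min(t, t)) || ((0 * u) > (t * y))) is false, then (min(max(4, u), max(t, x)) > (t + u)) is false, then t=6, then returns 6
compute2: t=-42, then u=-42, then (((-(y * x)) > min(t, t)) || ((0 * u) > (t * y))) is true, then t=42, then (min(max(4, u), max(t, x)) > (t + u)) is true, then t=294, then t=-252, then returns -42
6 != -42, so the rewrite changes behavior.
verdict: not equivalent; witness: x=-6, y=1


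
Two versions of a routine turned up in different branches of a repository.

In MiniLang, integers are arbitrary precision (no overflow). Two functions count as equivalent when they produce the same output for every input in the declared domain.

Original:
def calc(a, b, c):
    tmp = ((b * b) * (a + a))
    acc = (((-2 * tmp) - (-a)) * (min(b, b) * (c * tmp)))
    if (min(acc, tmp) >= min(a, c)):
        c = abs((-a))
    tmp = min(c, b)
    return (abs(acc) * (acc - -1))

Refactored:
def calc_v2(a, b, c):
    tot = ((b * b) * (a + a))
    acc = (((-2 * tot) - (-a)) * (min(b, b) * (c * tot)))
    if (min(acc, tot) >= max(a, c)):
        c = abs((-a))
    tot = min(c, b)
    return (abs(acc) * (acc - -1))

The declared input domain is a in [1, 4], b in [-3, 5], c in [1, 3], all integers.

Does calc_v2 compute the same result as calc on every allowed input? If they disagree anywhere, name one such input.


Although `min(a, c)` became `max(a, c)`, no input in the stated domain can expose it; all 108 inputs agree.
verdict: equivalent
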